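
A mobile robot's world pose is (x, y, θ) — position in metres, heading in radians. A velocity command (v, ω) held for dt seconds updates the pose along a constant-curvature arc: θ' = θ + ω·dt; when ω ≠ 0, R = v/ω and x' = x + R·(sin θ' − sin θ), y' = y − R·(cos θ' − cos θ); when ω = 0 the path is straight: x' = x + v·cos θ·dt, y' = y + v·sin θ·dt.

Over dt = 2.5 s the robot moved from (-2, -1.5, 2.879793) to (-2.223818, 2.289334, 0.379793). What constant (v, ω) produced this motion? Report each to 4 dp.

v = 2.0000, ω = -1.0000

Δθ = 0.379793 − 2.879793 = -2.500000
ω = Δθ/dt = -2.500000/2.5 = -1.0000
R = −Δy/(cos θ' − cos θ) = -2.0000
v = R·ω = -2.0000·-1.0000 = 2.0000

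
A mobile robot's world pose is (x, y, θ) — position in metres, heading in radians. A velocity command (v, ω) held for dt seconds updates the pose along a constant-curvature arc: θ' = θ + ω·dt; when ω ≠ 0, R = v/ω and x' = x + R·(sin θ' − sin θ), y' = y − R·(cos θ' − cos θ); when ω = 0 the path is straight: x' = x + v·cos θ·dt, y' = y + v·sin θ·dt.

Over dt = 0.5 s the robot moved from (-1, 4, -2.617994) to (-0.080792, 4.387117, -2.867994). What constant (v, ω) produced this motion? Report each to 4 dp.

v = -2.0000, ω = -0.5000

Δθ = -2.867994 − -2.617994 = -0.250000
ω = Δθ/dt = -0.250000/0.5 = -0.5000
R = Δx/(sin θ' − sin θ) = 4.0000
v = R·ω = 4.0000·-0.5000 = -2.0000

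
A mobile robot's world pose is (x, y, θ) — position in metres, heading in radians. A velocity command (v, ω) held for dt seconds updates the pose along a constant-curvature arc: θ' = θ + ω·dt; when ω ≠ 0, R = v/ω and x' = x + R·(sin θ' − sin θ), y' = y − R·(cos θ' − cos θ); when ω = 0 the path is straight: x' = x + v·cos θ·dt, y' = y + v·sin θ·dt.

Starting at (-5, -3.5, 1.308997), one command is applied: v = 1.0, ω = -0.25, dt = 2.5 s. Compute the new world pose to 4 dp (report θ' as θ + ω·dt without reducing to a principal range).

(-3.6639, -1.4351, 0.6840)

θ' = 1.3090 + -0.25·2.5 = 0.6840
R = v/ω = 1.0/-0.25 = -4.0000
x' = -5 + -4.0000·(sin 0.6840 − sin 1.3090) = -3.6639
y' = -3.5 − -4.0000·(cos 0.6840 − cos 1.3090) = -1.4351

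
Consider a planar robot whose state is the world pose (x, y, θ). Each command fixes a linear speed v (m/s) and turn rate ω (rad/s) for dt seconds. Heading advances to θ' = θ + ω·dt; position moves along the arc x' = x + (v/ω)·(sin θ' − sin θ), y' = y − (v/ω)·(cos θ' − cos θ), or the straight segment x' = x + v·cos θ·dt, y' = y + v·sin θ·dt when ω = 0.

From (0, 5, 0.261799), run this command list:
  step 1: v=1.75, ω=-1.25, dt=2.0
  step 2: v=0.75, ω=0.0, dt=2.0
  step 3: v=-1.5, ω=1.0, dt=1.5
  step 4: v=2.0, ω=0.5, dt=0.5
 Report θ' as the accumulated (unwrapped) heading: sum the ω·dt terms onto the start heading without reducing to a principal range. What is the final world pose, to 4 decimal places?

step 1: θ'=-2.2382 (R=-1.4000) → pose (1.4619, 2.7812, -2.2382)
step 2: θ'=-2.2382 (straight) → pose (0.5335, 1.6030, -2.2382)
step 3: θ'=-0.7382 (R=-1.5000) → pose (0.3648, 3.6410, -0.7382)
step 4: θ'=-0.4882 (R=4.0000) → pose (1.1805, 3.0670, -0.4882)

(1.1805, 3.0670, -0.4882)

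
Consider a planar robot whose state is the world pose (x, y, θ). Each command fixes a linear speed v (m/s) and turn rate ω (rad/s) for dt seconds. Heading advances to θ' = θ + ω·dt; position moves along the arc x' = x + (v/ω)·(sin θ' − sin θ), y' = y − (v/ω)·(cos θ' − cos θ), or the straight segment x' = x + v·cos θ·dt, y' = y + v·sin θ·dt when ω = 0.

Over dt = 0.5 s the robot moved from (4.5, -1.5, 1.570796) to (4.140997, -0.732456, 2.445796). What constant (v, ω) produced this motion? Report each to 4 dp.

v = 1.7500, ω = 1.7500

Δθ = 2.445796 − 1.570796 = 0.875000
ω = Δθ/dt = 0.875000/0.5 = 1.7500
R = −Δy/(cos θ' − cos θ) = 1.0000
v = R·ω = 1.0000·1.7500 = 1.7500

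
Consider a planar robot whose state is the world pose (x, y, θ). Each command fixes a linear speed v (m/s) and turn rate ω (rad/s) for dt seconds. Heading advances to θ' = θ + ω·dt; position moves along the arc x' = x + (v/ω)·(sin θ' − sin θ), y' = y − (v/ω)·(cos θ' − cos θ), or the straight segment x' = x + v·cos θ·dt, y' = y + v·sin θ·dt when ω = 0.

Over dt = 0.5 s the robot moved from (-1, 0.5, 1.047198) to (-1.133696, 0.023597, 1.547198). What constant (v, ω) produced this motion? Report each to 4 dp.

v = -1.0000, ω = 1.0000

Δθ = 1.547198 − 1.047198 = 0.500000
ω = Δθ/dt = 0.500000/0.5 = 1.0000
R = −Δy/(cos θ' − cos θ) = -1.0000
v = R·ω = -1.0000·1.0000 = -1.0000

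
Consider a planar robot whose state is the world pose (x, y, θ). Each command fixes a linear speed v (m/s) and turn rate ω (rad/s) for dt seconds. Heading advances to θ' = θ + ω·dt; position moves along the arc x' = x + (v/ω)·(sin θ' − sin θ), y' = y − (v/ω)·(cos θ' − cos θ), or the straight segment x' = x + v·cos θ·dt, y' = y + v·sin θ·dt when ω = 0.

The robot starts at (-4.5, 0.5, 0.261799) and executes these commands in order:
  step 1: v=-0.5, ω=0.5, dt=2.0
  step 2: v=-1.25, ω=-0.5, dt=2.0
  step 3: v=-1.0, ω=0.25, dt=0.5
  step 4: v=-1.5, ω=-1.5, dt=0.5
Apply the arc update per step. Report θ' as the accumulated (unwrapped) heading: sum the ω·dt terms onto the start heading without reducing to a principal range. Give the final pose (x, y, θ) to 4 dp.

(-8.1345, -1.9842, -0.3632)

step 1: θ'=1.2618 (R=-1.0000) → pose (-5.1938, -0.1618, 1.2618)
step 2: θ'=0.2618 (R=2.5000) → pose (-6.9284, -1.8164, 0.2618)
step 3: θ'=0.3868 (R=-4.0000) → pose (-7.4020, -1.9756, 0.3868)
step 4: θ'=-0.3632 (R=1.0000) → pose (-8.1345, -1.9842, -0.3632)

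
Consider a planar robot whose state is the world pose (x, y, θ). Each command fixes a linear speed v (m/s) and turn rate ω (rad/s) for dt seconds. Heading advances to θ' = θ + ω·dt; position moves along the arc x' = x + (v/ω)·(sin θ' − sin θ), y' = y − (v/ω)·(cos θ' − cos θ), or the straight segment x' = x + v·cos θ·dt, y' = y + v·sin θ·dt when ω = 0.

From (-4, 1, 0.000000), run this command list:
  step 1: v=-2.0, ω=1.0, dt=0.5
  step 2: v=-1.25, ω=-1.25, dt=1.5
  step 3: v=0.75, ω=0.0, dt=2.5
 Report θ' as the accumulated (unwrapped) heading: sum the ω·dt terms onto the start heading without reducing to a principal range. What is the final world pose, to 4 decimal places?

(-6.0544, -0.4010, -1.3750)

step 1: θ'=0.5000 (R=-2.0000) → pose (-4.9589, 0.7552, 0.5000)
step 2: θ'=-1.3750 (R=1.0000) → pose (-6.4192, 1.4382, -1.3750)
step 3: θ'=-1.3750 (straight) → pose (-6.0544, -0.4010, -1.3750)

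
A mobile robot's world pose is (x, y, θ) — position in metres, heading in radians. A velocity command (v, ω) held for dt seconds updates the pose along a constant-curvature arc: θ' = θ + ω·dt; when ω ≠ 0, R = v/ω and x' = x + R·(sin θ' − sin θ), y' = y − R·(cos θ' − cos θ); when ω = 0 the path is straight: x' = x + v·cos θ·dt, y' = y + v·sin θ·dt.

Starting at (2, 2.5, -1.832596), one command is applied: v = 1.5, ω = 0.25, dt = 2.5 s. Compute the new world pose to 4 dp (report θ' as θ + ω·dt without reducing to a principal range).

(2.1870, -1.1845, -1.2076)

θ' = -1.8326 + 0.25·2.5 = -1.2076
R = v/ω = 1.5/0.25 = 6.0000
x' = 2 + 6.0000·(sin -1.2076 − sin -1.8326) = 2.1870
y' = 2.5 − 6.0000·(cos -1.2076 − cos -1.8326) = -1.1845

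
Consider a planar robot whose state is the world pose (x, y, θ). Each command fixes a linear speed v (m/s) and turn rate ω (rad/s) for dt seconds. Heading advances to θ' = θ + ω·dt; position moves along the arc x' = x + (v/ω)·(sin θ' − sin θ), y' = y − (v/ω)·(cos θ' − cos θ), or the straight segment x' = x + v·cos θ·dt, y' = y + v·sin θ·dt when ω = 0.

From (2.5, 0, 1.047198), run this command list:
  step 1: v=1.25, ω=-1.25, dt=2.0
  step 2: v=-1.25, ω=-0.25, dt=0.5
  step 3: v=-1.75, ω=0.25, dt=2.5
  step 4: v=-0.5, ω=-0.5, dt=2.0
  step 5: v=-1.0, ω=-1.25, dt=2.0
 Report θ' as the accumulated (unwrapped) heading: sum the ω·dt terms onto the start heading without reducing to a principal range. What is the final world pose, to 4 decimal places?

step 1: θ'=-1.4528 (R=-1.0000) → pose (4.3591, -0.3823, -1.4528)
step 2: θ'=-1.5778 (R=5.0000) → pose (4.3244, 0.2414, -1.5778)
step 3: θ'=-0.9528 (R=-7.0000) → pose (3.0299, 4.3462, -0.9528)
step 4: θ'=-1.9528 (R=1.0000) → pose (2.9170, 5.2984, -1.9528)
step 5: θ'=-4.4528 (R=0.8000) → pose (4.4326, 5.2055, -4.4528)

(4.4326, 5.2055, -4.4528)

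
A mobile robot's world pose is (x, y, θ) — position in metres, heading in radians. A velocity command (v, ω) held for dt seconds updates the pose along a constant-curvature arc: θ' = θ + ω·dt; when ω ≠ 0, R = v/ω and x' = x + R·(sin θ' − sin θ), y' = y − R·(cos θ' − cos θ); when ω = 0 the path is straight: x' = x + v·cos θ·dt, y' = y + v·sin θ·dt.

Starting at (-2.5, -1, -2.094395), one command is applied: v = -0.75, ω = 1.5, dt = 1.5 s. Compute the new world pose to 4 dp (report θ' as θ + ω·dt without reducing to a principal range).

θ' = -2.0944 + 1.5·1.5 = 0.1556
R = v/ω = -0.75/1.5 = -0.5000
x' = -2.5 + -0.5000·(sin 0.1556 − sin -2.0944) = -3.0105
y' = -1 − -0.5000·(cos 0.1556 − cos -2.0944) = -0.2560

(-3.0105, -0.2560, 0.1556)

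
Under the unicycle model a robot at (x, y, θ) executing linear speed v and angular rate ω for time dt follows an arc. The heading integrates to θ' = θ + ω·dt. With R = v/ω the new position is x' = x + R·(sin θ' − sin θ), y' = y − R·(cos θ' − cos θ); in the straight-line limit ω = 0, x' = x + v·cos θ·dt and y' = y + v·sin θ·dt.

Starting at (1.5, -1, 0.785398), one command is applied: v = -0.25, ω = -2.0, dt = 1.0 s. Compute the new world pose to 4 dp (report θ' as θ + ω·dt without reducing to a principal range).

(1.2945, -0.9552, -1.2146)

θ' = 0.7854 + -2.0·1.0 = -1.2146
R = v/ω = -0.25/-2.0 = 0.1250
x' = 1.5 + 0.1250·(sin -1.2146 − sin 0.7854) = 1.2945
y' = -1 − 0.1250·(cos -1.2146 − cos 0.7854) = -0.9552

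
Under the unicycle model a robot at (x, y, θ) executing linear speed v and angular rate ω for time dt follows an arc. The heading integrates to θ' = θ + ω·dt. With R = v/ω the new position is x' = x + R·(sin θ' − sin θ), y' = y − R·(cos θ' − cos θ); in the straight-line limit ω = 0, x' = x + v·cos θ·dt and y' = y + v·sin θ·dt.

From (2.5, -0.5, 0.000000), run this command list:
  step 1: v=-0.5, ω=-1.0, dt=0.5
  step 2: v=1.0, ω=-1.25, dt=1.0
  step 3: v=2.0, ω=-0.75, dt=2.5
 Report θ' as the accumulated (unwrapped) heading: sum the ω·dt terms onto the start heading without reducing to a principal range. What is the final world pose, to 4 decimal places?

step 1: θ'=-0.5000 (R=0.5000) → pose (2.2603, -0.4388, -0.5000)
step 2: θ'=-1.7500 (R=-0.8000) → pose (2.6639, -1.2835, -1.7500)
step 3: θ'=-3.6250 (R=-2.6667) → pose (-1.1995, -3.1692, -3.6250)

(-1.1995, -3.1692, -3.6250)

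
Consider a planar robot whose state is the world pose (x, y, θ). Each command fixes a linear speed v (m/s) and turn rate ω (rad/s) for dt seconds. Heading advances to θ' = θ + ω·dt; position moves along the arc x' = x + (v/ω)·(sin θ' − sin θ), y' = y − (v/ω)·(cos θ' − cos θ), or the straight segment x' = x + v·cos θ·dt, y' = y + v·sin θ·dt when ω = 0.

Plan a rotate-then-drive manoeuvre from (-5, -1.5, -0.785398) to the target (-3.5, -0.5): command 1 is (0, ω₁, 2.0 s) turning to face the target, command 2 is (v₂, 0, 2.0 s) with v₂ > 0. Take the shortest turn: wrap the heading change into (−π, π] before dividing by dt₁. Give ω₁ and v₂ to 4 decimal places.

ω₁ = 0.6867, v₂ = 0.9014

heading to target = atan2(-0.5−-1.5, -3.5−-5) = 0.5880
Δθ = wrap(0.5880 − -0.7854) = 1.3734; ω₁ = Δθ/dt₁ = 0.6867
distance = √((-3.5−-5)² + (-0.5−-1.5)²) = 1.8028; v₂ = distance/dt₂ = 0.9014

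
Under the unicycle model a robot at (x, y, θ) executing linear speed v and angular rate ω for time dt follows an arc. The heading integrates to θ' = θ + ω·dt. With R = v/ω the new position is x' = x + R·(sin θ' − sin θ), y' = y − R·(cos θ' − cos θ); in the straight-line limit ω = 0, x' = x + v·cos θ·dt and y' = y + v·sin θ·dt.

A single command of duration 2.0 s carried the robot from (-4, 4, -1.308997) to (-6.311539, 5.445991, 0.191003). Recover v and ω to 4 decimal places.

Δθ = 0.191003 − -1.308997 = 1.500000
ω = Δθ/dt = 1.500000/2.0 = 0.7500
R = Δx/(sin θ' − sin θ) = -2.0000
v = R·ω = -2.0000·0.7500 = -1.5000

v = -1.5000, ω = 0.7500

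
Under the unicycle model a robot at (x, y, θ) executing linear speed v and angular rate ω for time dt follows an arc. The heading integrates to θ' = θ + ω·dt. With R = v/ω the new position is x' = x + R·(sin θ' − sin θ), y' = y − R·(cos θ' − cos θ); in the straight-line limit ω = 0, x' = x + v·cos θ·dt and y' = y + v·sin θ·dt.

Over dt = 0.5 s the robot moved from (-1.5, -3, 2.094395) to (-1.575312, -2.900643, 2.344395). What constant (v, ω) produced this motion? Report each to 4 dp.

Δθ = 2.344395 − 2.094395 = 0.250000
ω = Δθ/dt = 0.250000/0.5 = 0.5000
R = −Δy/(cos θ' − cos θ) = 0.5000
v = R·ω = 0.5000·0.5000 = 0.2500

v = 0.2500, ω = 0.5000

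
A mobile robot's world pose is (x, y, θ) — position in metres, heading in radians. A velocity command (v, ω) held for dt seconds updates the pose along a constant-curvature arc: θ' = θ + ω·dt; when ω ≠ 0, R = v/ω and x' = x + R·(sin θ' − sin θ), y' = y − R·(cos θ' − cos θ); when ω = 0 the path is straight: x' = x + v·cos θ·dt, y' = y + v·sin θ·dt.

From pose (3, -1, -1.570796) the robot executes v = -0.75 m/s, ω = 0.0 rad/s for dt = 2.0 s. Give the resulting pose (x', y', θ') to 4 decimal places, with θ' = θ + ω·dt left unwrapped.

θ' = -1.5708 + 0.0·2.0 = -1.5708
ω = 0 → straight: x' = 3 + -0.75·cos(-1.5708)·2.0 = 3.0000
y' = -1 + -0.75·sin(-1.5708)·2.0 = 0.5000

(3.0000, 0.5000, -1.5708)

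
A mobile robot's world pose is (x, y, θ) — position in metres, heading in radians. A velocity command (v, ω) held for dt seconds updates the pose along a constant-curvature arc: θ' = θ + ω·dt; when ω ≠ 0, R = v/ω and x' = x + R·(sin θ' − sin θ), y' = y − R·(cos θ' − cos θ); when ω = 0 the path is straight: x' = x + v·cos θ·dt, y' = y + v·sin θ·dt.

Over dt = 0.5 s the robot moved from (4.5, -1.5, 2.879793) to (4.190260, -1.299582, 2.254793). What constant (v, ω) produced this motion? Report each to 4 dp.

Δθ = 2.254793 − 2.879793 = -0.625000
ω = Δθ/dt = -0.625000/0.5 = -1.2500
R = Δx/(sin θ' − sin θ) = -0.6000
v = R·ω = -0.6000·-1.2500 = 0.7500

v = 0.7500, ω = -1.2500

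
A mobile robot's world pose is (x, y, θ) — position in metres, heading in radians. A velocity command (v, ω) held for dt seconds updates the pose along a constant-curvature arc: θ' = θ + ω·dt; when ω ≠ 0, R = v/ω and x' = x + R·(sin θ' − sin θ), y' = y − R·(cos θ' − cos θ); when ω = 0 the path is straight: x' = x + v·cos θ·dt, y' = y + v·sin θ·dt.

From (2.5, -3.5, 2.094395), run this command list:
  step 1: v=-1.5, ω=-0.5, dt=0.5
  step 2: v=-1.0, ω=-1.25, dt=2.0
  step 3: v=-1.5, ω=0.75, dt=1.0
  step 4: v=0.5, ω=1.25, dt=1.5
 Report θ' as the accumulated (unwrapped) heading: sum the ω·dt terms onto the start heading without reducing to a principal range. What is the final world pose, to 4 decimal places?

step 1: θ'=1.8444 (R=3.0000) → pose (2.7903, -4.1894, 1.8444)
step 2: θ'=-0.6556 (R=0.8000) → pose (1.5324, -5.0397, -0.6556)
step 3: θ'=0.0944 (R=-2.0000) → pose (0.1246, -4.6340, 0.0944)
step 4: θ'=1.9694 (R=0.4000) → pose (0.4555, -4.0805, 1.9694)

(0.4555, -4.0805, 1.9694)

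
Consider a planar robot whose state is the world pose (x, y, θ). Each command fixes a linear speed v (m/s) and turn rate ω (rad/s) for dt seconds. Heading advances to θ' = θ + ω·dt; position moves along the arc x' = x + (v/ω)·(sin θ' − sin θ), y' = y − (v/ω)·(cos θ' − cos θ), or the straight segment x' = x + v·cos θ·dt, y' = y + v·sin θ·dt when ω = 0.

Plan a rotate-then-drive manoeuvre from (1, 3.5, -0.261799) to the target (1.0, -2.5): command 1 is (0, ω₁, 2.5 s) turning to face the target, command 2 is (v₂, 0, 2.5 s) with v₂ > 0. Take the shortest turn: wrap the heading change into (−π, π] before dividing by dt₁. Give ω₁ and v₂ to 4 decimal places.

heading to target = atan2(-2.5−3.5, 1−1) = -1.5708
Δθ = wrap(-1.5708 − -0.2618) = -1.3090; ω₁ = Δθ/dt₁ = -0.5236
distance = √((1−1)² + (-2.5−3.5)²) = 6.0000; v₂ = distance/dt₂ = 2.4000

ω₁ = -0.5236, v₂ = 2.4000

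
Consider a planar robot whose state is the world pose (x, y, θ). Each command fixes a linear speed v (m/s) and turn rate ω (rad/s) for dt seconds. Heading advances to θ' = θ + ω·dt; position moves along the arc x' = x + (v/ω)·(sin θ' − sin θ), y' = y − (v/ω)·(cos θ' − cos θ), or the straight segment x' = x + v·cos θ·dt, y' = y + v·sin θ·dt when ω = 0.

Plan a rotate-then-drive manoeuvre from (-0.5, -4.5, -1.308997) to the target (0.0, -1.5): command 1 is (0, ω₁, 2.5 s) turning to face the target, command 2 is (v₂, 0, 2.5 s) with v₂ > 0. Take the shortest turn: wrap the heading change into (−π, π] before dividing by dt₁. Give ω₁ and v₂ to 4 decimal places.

ω₁ = 1.0859, v₂ = 1.2166

heading to target = atan2(-1.5−-4.5, 0−-0.5) = 1.4056
Δθ = wrap(1.4056 − -1.3090) = 2.7146; ω₁ = Δθ/dt₁ = 1.0859
distance = √((0−-0.5)² + (-1.5−-4.5)²) = 3.0414; v₂ = distance/dt₂ = 1.2166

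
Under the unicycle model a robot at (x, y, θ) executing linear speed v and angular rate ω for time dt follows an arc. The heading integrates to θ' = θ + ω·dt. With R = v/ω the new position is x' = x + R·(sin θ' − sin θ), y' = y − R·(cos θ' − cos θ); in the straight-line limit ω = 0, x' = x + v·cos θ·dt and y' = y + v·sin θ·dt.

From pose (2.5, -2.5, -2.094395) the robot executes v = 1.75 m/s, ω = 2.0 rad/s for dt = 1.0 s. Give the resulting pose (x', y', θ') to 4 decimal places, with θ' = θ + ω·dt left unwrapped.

θ' = -2.0944 + 2.0·1.0 = -0.0944
R = v/ω = 1.75/2.0 = 0.8750
x' = 2.5 + 0.8750·(sin -0.0944 − sin -2.0944) = 3.1753
y' = -2.5 − 0.8750·(cos -0.0944 − cos -2.0944) = -3.8086

(3.1753, -3.8086, -0.0944)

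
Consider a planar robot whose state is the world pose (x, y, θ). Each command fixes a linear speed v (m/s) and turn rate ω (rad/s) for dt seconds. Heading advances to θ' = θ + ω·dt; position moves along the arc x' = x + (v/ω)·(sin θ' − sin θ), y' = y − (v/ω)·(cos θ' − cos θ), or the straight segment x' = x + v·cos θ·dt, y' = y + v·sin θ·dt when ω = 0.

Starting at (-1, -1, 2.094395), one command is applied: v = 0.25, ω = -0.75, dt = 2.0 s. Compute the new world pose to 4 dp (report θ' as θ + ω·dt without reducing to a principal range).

(-0.8980, -0.5572, 0.5944)

θ' = 2.0944 + -0.75·2.0 = 0.5944
R = v/ω = 0.25/-0.75 = -0.3333
x' = -1 + -0.3333·(sin 0.5944 − sin 2.0944) = -0.8980
y' = -1 − -0.3333·(cos 0.5944 − cos 2.0944) = -0.5572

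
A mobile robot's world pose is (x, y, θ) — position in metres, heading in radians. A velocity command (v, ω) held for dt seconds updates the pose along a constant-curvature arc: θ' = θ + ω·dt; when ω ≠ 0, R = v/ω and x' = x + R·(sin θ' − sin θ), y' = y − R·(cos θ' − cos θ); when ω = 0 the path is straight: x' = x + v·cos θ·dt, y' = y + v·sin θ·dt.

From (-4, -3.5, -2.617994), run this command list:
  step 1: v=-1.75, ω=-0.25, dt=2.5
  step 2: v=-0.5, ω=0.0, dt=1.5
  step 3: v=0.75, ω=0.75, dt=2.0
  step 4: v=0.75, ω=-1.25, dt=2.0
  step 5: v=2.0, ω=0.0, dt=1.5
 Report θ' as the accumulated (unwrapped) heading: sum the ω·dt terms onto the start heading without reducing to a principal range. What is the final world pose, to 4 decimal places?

step 1: θ'=-3.2430 (R=7.0000) → pose (0.2086, -2.5981, -3.2430)
step 2: θ'=-3.2430 (straight) → pose (0.9547, -2.6741, -3.2430)
step 3: θ'=-1.7430 (R=1.0000) → pose (-0.1317, -3.4976, -1.7430)
step 4: θ'=-4.2430 (R=-0.6000) → pose (-1.2579, -3.6662, -4.2430)
step 5: θ'=-4.2430 (straight) → pose (-2.6150, -0.9906, -4.2430)

(-2.6150, -0.9906, -4.2430)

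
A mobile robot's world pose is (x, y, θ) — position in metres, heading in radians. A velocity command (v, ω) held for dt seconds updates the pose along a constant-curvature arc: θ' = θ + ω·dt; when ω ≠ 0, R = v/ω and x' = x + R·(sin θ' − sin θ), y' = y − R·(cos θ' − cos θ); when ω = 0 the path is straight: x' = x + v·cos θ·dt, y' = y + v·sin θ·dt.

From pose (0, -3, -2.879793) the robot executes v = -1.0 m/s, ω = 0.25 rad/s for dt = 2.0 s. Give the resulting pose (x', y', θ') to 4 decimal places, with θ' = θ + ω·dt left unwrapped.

θ' = -2.8798 + 0.25·2.0 = -2.3798
R = v/ω = -1.0/0.25 = -4.0000
x' = 0 + -4.0000·(sin -2.3798 − sin -2.8798) = 1.7256
y' = -3 − -4.0000·(cos -2.3798 − cos -2.8798) = -2.0307

(1.7256, -2.0307, -2.3798)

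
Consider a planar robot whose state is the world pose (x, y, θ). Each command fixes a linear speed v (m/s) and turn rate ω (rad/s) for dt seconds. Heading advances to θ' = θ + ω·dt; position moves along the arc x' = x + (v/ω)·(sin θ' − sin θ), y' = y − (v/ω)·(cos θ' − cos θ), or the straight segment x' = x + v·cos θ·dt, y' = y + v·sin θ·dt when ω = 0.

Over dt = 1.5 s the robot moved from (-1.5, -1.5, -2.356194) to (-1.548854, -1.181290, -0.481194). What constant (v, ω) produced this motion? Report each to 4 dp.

Δθ = -0.481194 − -2.356194 = 1.875000
ω = Δθ/dt = 1.875000/1.5 = 1.2500
R = −Δy/(cos θ' − cos θ) = -0.2000
v = R·ω = -0.2000·1.2500 = -0.2500

v = -0.2500, ω = 1.2500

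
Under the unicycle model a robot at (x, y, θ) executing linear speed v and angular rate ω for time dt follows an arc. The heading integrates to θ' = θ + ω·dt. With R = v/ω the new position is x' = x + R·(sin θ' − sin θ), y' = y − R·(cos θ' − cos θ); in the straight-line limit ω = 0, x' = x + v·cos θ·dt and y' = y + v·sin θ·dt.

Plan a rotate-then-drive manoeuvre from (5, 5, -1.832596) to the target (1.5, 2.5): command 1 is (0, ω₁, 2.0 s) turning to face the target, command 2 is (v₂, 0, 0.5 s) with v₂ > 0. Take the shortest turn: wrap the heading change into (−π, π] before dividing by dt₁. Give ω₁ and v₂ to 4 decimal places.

ω₁ = -0.3444, v₂ = 8.6023

heading to target = atan2(2.5−5, 1.5−5) = -2.5213
Δθ = wrap(-2.5213 − -1.8326) = -0.6887; ω₁ = Δθ/dt₁ = -0.3444
distance = √((1.5−5)² + (2.5−5)²) = 4.3012; v₂ = distance/dt₂ = 8.6023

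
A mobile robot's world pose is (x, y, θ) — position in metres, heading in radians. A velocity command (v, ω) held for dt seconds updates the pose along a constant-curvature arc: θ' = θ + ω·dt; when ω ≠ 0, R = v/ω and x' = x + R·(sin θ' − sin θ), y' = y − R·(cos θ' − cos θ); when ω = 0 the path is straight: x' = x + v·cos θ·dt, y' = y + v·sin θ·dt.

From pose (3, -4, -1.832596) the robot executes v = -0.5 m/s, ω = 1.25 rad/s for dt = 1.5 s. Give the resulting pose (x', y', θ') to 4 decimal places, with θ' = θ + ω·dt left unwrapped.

θ' = -1.8326 + 1.25·1.5 = 0.0424
R = v/ω = -0.5/1.25 = -0.4000
x' = 3 + -0.4000·(sin 0.0424 − sin -1.8326) = 2.5967
y' = -4 − -0.4000·(cos 0.0424 − cos -1.8326) = -3.4968

(2.5967, -3.4968, 0.0424)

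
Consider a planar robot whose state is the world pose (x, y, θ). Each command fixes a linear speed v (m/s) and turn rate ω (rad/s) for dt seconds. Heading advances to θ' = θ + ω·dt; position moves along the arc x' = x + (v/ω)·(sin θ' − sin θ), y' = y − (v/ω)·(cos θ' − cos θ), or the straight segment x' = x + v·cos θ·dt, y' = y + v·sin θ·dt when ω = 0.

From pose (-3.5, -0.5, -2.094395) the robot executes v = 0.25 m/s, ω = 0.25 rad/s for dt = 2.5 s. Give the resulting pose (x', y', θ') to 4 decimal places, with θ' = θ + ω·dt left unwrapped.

(-3.6288, -1.1012, -1.4694)

θ' = -2.0944 + 0.25·2.5 = -1.4694
R = v/ω = 0.25/0.25 = 1.0000
x' = -3.5 + 1.0000·(sin -1.4694 − sin -2.0944) = -3.6288
y' = -0.5 − 1.0000·(cos -1.4694 − cos -2.0944) = -1.1012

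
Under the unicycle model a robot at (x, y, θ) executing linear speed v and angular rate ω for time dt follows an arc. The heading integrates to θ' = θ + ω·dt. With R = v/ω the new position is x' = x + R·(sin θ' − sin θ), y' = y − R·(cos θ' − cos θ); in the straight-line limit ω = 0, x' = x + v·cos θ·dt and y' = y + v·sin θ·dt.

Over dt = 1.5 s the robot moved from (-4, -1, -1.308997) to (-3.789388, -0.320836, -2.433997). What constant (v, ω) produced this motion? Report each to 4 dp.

v = -0.5000, ω = -0.7500

Δθ = -2.433997 − -1.308997 = -1.125000
ω = Δθ/dt = -1.125000/1.5 = -0.7500
R = −Δy/(cos θ' − cos θ) = 0.6667
v = R·ω = 0.6667·-0.7500 = -0.5000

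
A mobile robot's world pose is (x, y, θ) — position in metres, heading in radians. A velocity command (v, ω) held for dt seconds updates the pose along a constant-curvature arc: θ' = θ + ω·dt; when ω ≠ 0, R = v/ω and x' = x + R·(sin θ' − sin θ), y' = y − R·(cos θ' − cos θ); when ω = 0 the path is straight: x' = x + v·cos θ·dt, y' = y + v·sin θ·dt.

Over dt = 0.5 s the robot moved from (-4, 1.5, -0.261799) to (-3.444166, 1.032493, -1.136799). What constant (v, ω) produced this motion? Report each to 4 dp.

Δθ = -1.136799 − -0.261799 = -0.875000
ω = Δθ/dt = -0.875000/0.5 = -1.7500
R = Δx/(sin θ' − sin θ) = -0.8571
v = R·ω = -0.8571·-1.7500 = 1.5000

v = 1.5000, ω = -1.7500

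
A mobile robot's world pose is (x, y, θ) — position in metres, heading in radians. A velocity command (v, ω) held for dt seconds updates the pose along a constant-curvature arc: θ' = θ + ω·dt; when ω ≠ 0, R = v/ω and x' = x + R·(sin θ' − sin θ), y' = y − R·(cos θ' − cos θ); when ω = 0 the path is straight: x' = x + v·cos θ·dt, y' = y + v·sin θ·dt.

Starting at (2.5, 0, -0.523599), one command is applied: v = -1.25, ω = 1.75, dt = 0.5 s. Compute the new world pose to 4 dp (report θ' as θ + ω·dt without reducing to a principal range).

(1.8970, 0.0520, 0.3514)

θ' = -0.5236 + 1.75·0.5 = 0.3514
R = v/ω = -1.25/1.75 = -0.7143
x' = 2.5 + -0.7143·(sin 0.3514 − sin -0.5236) = 1.8970
y' = 0 − -0.7143·(cos 0.3514 − cos -0.5236) = 0.0520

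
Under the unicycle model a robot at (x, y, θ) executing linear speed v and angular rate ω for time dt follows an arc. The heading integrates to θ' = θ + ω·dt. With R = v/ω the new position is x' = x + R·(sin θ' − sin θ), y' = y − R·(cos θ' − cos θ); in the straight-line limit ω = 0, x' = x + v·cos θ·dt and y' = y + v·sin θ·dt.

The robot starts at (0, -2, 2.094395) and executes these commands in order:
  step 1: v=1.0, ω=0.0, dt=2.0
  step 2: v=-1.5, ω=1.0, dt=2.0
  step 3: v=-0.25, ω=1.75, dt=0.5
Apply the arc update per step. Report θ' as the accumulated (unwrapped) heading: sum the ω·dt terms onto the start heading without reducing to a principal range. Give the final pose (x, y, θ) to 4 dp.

(1.5433, -0.2680, 4.9694)

step 1: θ'=2.0944 (straight) → pose (-1.0000, -0.2679, 2.0944)
step 2: θ'=4.0944 (R=-1.5000) → pose (1.5216, -0.3871, 4.0944)
step 3: θ'=4.9694 (R=-0.1429) → pose (1.5433, -0.2680, 4.9694)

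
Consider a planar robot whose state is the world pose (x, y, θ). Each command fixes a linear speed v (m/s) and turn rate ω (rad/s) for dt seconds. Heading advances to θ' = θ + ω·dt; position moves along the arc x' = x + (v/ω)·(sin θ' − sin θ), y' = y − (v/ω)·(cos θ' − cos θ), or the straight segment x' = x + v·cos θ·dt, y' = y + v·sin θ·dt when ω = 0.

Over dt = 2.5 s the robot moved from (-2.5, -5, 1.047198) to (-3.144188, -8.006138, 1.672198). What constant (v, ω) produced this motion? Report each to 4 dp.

v = -1.2500, ω = 0.2500

Δθ = 1.672198 − 1.047198 = 0.625000
ω = Δθ/dt = 0.625000/2.5 = 0.2500
R = −Δy/(cos θ' − cos θ) = -5.0000
v = R·ω = -5.0000·0.2500 = -1.2500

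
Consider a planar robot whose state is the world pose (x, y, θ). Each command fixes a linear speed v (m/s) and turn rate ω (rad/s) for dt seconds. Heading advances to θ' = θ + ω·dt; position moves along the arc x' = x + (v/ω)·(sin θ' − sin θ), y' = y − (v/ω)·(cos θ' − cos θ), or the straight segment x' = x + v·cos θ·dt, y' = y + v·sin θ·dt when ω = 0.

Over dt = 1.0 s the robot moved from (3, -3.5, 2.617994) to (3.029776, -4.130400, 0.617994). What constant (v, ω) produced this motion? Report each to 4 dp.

v = -0.7500, ω = -2.0000

Δθ = 0.617994 − 2.617994 = -2.000000
ω = Δθ/dt = -2.000000/1.0 = -2.0000
R = −Δy/(cos θ' − cos θ) = 0.3750
v = R·ω = 0.3750·-2.0000 = -0.7500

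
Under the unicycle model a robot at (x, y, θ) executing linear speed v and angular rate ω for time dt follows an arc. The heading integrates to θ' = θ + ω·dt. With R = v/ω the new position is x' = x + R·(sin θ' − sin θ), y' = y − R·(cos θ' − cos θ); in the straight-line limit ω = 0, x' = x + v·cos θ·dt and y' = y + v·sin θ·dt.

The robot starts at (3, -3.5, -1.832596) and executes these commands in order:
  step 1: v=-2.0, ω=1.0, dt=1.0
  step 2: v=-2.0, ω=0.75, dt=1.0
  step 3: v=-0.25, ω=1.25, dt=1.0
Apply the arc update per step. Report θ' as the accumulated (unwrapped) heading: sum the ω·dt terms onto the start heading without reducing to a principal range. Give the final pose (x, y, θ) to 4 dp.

(0.5946, -0.8942, 1.1674)

step 1: θ'=-0.8326 (R=-2.0000) → pose (2.5475, -1.6364, -0.8326)
step 2: θ'=-0.0826 (R=-2.6667) → pose (0.7950, -0.7734, -0.0826)
step 3: θ'=1.1674 (R=-0.2000) → pose (0.5946, -0.8942, 1.1674)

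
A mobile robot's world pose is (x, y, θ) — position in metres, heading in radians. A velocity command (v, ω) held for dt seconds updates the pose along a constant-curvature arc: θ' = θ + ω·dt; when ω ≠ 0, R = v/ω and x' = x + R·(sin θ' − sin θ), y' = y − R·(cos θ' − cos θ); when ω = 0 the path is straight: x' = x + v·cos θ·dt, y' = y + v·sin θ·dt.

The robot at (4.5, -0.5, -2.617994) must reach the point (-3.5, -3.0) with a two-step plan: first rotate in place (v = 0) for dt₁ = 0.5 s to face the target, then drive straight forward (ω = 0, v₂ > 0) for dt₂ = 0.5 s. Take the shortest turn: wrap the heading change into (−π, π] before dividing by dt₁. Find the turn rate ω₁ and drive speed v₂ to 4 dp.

heading to target = atan2(-3−-0.5, -3.5−4.5) = -2.8387
Δθ = wrap(-2.8387 − -2.6180) = -0.2207; ω₁ = Δθ/dt₁ = -0.4414
distance = √((-3.5−4.5)² + (-3−-0.5)²) = 8.3815; v₂ = distance/dt₂ = 16.7631

ω₁ = -0.4414, v₂ = 16.7631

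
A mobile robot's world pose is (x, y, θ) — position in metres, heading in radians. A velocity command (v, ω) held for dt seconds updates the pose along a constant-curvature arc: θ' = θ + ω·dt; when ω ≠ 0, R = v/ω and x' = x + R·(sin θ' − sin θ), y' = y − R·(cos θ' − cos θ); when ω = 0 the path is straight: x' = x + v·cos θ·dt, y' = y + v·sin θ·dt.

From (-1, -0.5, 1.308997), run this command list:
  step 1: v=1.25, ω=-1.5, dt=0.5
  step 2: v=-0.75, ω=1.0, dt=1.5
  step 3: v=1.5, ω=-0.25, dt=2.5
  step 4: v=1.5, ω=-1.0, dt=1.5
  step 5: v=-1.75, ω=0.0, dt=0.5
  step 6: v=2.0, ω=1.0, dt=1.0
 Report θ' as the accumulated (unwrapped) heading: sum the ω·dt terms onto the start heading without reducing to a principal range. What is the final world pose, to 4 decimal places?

(0.9052, 4.7919, 0.9340)

step 1: θ'=0.5590 (R=-0.8333) → pose (-0.6370, -0.0092, 0.5590)
step 2: θ'=2.0590 (R=-0.7500) → pose (-0.9016, -0.9968, 2.0590)
step 3: θ'=1.4340 (R=-6.0000) → pose (-1.5465, 2.6357, 1.4340)
step 4: θ'=-0.0660 (R=-1.5000) → pose (0.0384, 3.9278, -0.0660)
step 5: θ'=-0.0660 (straight) → pose (-0.8347, 3.9855, -0.0660)
step 6: θ'=0.9340 (R=2.0000) → pose (0.9052, 4.7919, 0.9340)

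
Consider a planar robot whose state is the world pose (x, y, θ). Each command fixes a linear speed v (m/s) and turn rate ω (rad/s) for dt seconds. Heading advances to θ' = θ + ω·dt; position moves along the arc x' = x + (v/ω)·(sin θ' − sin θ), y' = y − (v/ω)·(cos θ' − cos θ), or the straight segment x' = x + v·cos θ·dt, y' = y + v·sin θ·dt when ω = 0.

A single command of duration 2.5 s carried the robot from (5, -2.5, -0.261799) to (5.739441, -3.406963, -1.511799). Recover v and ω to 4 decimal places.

Δθ = -1.511799 − -0.261799 = -1.250000
ω = Δθ/dt = -1.250000/2.5 = -0.5000
R = −Δy/(cos θ' − cos θ) = -1.0000
v = R·ω = -1.0000·-0.5000 = 0.5000

v = 0.5000, ω = -0.5000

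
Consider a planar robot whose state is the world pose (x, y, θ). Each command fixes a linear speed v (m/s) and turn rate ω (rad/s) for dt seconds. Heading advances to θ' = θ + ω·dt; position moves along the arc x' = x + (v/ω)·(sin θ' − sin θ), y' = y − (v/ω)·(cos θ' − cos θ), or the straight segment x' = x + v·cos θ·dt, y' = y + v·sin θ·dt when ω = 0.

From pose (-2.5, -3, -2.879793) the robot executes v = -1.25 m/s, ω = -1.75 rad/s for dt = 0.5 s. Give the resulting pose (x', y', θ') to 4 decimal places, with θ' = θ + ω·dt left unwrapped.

θ' = -2.8798 + -1.75·0.5 = -3.7548
R = v/ω = -1.25/-1.75 = 0.7143
x' = -2.5 + 0.7143·(sin -3.7548 − sin -2.8798) = -1.9041
y' = -3 − 0.7143·(cos -3.7548 − cos -2.8798) = -3.1058

(-1.9041, -3.1058, -3.7548)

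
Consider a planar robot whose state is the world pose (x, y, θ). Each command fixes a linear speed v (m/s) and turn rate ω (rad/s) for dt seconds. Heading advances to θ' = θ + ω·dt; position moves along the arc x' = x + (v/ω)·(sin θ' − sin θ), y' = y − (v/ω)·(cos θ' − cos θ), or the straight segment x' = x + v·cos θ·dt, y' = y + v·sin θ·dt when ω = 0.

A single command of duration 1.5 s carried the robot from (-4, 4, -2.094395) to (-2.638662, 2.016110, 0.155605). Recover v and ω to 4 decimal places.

v = 2.0000, ω = 1.5000

Δθ = 0.155605 − -2.094395 = 2.250000
ω = Δθ/dt = 2.250000/1.5 = 1.5000
R = −Δy/(cos θ' − cos θ) = 1.3333
v = R·ω = 1.3333·1.5000 = 2.0000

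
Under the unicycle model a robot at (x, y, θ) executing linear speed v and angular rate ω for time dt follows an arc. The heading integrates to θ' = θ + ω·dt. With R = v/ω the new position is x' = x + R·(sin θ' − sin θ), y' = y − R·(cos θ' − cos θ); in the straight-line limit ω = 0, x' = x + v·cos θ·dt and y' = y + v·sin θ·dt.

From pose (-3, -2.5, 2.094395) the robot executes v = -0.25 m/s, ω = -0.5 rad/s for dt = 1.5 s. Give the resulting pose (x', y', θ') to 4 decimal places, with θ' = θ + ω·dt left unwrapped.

(-2.9458, -2.8622, 1.3444)

θ' = 2.0944 + -0.5·1.5 = 1.3444
R = v/ω = -0.25/-0.5 = 0.5000
x' = -3 + 0.5000·(sin 1.3444 − sin 2.0944) = -2.9458
y' = -2.5 − 0.5000·(cos 1.3444 − cos 2.0944) = -2.8622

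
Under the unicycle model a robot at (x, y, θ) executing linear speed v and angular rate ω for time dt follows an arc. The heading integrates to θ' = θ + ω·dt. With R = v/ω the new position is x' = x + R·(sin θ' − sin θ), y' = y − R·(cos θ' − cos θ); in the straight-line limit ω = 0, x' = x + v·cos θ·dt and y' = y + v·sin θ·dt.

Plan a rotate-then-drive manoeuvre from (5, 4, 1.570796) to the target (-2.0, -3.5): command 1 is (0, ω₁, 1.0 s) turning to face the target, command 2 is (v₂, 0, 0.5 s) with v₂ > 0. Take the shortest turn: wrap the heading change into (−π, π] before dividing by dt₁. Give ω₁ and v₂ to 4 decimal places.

heading to target = atan2(-3.5−4, -2−5) = -2.3217
Δθ = wrap(-2.3217 − 1.5708) = 2.3907; ω₁ = Δθ/dt₁ = 2.3907
distance = √((-2−5)² + (-3.5−4)²) = 10.2591; v₂ = distance/dt₂ = 20.5183

ω₁ = 2.3907, v₂ = 20.5183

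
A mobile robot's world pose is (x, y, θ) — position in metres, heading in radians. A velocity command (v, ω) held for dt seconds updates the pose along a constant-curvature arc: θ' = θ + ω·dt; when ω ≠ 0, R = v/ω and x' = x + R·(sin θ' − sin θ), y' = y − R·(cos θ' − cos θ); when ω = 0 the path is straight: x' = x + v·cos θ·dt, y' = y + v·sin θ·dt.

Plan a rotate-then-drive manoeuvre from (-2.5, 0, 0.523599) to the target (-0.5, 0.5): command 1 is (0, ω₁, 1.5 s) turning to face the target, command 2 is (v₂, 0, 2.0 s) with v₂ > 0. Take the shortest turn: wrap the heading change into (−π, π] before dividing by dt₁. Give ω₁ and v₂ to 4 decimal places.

ω₁ = -0.1857, v₂ = 1.0308

heading to target = atan2(0.5−0, -0.5−-2.5) = 0.2450
Δθ = wrap(0.2450 − 0.5236) = -0.2786; ω₁ = Δθ/dt₁ = -0.1857
distance = √((-0.5−-2.5)² + (0.5−0)²) = 2.0616; v₂ = distance/dt₂ = 1.0308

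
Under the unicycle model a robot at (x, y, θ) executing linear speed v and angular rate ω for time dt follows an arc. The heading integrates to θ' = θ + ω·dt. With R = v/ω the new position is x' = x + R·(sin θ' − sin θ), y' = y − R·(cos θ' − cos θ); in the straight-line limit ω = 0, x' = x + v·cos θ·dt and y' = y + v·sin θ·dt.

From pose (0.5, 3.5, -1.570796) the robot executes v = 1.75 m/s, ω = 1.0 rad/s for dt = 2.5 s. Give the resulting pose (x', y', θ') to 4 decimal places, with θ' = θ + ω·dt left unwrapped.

(3.6520, 2.4527, 0.9292)

θ' = -1.5708 + 1.0·2.5 = 0.9292
R = v/ω = 1.75/1.0 = 1.7500
x' = 0.5 + 1.7500·(sin 0.9292 − sin -1.5708) = 3.6520
y' = 3.5 − 1.7500·(cos 0.9292 − cos -1.5708) = 2.4527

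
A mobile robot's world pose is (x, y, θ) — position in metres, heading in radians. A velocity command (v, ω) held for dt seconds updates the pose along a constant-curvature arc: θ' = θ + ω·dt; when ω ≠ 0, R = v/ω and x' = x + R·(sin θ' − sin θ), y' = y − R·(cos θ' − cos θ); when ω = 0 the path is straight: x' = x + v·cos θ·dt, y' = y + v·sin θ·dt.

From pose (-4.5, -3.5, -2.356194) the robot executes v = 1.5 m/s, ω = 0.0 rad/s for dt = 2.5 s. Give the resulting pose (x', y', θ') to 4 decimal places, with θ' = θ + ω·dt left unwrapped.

θ' = -2.3562 + 0.0·2.5 = -2.3562
ω = 0 → straight: x' = -4.5 + 1.5·cos(-2.3562)·2.5 = -7.1516
y' = -3.5 + 1.5·sin(-2.3562)·2.5 = -6.1517

(-7.1516, -6.1517, -2.3562)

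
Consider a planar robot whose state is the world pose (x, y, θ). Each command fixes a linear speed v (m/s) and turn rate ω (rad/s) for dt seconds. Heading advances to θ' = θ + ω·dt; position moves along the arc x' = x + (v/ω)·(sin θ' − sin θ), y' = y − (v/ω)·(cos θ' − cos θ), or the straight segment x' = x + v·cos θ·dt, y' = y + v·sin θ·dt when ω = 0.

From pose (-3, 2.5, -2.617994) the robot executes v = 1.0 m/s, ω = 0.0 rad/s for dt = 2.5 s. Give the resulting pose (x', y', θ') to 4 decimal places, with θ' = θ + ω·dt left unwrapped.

θ' = -2.6180 + 0.0·2.5 = -2.6180
ω = 0 → straight: x' = -3 + 1.0·cos(-2.6180)·2.5 = -5.1651
y' = 2.5 + 1.0·sin(-2.6180)·2.5 = 1.2500

(-5.1651, 1.2500, -2.6180)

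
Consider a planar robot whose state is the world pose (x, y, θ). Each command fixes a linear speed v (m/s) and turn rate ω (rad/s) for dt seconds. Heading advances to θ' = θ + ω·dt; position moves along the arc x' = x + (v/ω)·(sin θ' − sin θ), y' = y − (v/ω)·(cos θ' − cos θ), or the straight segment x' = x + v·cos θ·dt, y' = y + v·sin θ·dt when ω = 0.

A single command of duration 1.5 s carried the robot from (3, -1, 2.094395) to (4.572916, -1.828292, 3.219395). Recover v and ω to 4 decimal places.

v = -1.2500, ω = 0.7500

Δθ = 3.219395 − 2.094395 = 1.125000
ω = Δθ/dt = 1.125000/1.5 = 0.7500
R = Δx/(sin θ' − sin θ) = -1.6667
v = R·ω = -1.6667·0.7500 = -1.2500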